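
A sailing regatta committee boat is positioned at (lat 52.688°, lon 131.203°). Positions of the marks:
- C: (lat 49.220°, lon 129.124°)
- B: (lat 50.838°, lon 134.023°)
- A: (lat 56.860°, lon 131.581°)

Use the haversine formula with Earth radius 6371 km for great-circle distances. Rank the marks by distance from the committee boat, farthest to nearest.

A, C, B

Distances from the committee boat:
A (lat 56.860°, lon 131.581°): 464.5 km
C (lat 49.220°, lon 129.124°): 412.2 km
B (lat 50.838°, lon 134.023°): 282.8 km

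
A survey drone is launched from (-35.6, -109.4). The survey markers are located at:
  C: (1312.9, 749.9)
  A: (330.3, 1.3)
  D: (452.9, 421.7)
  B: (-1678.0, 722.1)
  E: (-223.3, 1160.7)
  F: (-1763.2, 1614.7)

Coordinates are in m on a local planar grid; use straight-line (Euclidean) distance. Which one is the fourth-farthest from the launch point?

E

Distance to each, sorted:
F: 2440.7 m
B: 1840.9 m
C: 1599.0 m
E: 1283.9 m
D: 721.6 m
A: 382.3 m
The fourth-farthest is E at 1283.9 m.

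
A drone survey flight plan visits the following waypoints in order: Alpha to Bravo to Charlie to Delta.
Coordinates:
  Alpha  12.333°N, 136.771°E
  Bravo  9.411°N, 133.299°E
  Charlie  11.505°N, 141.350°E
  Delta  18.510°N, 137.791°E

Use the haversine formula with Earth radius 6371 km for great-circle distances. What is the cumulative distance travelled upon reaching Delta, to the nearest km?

Leg distances:
Alpha→Bravo: 499.3 km  (cumulative 499.3 km)
Bravo→Charlie: 910.6 km  (cumulative 1409.8 km)
Charlie→Delta: 867.5 km  (cumulative 2277.4 km)
Cumulative distance at Delta ≈ 2277 km.

2277 km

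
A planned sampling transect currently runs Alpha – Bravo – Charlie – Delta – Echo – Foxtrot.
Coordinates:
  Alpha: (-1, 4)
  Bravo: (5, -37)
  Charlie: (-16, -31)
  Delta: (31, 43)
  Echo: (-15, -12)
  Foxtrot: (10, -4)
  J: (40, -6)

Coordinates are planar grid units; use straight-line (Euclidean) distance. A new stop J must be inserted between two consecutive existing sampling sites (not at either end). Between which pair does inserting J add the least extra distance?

Added distance for inserting J between each consecutive pair:
Alpha–Bravo: 47.5
Bravo–Charlie: 86.2
Charlie–Delta: 23.5
Delta–Echo: 33.4
Echo–Foxtrot: 59.1
Smallest added distance is 23.5, inserting between Charlie and Delta.

between Charlie and Delta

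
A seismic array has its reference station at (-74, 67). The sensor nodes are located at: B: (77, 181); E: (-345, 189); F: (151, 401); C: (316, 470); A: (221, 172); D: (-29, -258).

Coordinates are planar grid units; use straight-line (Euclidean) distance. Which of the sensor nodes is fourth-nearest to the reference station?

D

Distances from the reference station ((-74, 67)):
B: 189.2
E: 297.2
A: 313.1
D: 328.1
F: 402.7
C: 560.8
The fourth-nearest is D at 328.1.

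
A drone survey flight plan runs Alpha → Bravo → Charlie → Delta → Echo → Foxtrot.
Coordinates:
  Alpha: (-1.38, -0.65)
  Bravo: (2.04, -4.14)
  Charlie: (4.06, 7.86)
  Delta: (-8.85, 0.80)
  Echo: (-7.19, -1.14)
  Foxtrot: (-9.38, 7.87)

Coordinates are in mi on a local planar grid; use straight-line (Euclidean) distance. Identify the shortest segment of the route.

Delta–Echo

Leg distances:
Alpha→Bravo: 4.9 mi
Bravo→Charlie: 12.2 mi
Charlie→Delta: 14.7 mi
Delta→Echo: 2.6 mi
Echo→Foxtrot: 9.3 mi
The shortest leg is Delta–Echo at 2.6 mi.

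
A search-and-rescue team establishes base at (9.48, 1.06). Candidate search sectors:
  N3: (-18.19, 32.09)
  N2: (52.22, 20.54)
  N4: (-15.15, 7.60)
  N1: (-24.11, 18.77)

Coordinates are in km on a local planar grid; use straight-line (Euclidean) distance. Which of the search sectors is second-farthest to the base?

Distances from the base ((9.48, 1.06)):
N2: 47.0 km
N3: 41.6 km
N1: 38.0 km
N4: 25.5 km
The second-farthest is N3 at 41.6 km.

N3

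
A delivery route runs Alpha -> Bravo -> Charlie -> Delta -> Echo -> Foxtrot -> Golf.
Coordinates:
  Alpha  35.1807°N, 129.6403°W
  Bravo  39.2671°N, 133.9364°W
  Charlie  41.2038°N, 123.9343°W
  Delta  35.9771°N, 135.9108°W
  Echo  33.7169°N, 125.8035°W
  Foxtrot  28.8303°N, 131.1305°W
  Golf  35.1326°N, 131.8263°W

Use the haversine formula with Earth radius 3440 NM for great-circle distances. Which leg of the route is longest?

Charlie–Delta

Leg distances:
Alpha→Bravo: 319.9 NM
Bravo→Charlie: 472.6 NM
Charlie→Delta: 642.9 NM
Delta→Echo: 515.9 NM
Echo→Foxtrot: 400.9 NM
Foxtrot→Golf: 380.0 NM
The longest leg is Charlie–Delta at 642.9 NM.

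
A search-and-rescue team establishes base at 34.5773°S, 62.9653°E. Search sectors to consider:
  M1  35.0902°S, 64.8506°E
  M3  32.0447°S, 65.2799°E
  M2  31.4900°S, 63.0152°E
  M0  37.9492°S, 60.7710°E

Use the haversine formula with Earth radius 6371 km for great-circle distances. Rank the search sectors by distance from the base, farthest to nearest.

Distance from the base at 34.5773°S, 62.9653°E to each:
M0 37.9492°S, 60.7710°E: 423.4 km
M3 32.0447°S, 65.2799°E: 354.3 km
M2 31.4900°S, 63.0152°E: 343.3 km
M1 35.0902°S, 64.8506°E: 181.3 km

M0, M3, M2, M1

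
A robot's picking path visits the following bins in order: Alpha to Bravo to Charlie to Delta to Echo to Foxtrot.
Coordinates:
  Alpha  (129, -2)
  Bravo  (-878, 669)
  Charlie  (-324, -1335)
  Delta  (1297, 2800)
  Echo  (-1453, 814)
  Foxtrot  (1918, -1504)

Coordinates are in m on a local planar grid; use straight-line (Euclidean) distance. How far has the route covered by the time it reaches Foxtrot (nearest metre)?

15214 m

Leg distances:
Alpha→Bravo: 1210.1 m  (cumulative 1210.1 m)
Bravo→Charlie: 2079.2 m  (cumulative 3289.2 m)
Charlie→Delta: 4441.4 m  (cumulative 7730.6 m)
Delta→Echo: 3392.2 m  (cumulative 11122.8 m)
Echo→Foxtrot: 4091.1 m  (cumulative 15213.8 m)
Cumulative distance at Foxtrot ≈ 15214 m.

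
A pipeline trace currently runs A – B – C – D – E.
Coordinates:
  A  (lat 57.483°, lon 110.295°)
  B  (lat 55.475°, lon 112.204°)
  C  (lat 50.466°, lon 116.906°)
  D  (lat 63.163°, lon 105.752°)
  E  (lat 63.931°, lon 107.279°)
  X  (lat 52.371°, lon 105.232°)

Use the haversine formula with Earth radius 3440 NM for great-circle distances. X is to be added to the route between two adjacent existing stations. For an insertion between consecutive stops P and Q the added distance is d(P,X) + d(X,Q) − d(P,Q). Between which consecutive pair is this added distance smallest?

between C and D

Added distance for inserting X between each consecutive pair:
A–B: 525.5 NM
B–C: 414.8 NM
C–D: 256.3 NM
D–E: 1283.5 NM
Smallest added distance is 256.3 NM, inserting between C and D.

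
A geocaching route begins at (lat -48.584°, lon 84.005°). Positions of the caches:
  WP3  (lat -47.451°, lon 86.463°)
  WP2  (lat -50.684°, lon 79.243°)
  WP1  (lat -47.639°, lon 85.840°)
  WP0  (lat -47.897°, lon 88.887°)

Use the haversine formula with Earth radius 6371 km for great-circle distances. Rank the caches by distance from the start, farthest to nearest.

Distance from the start at (lat -48.584°, lon 84.005°) to each:
WP2 (lat -50.684°, lon 79.243°): 414.8 km
WP0 (lat -47.897°, lon 88.887°): 369.5 km
WP3 (lat -47.451°, lon 86.463°): 222.0 km
WP1 (lat -47.639°, lon 85.840°): 172.0 km

WP2, WP0, WP3, WP1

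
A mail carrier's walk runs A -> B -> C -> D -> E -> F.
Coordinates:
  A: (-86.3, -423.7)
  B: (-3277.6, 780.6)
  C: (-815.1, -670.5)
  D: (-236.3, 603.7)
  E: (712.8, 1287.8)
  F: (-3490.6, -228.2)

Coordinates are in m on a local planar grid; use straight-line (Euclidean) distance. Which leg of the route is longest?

E–F

Leg distances:
A→B: 3411.0 m
B→C: 2858.3 m
C→D: 1399.5 m
D→E: 1170.0 m
E→F: 4468.4 m
The longest leg is E–F at 4468.4 m.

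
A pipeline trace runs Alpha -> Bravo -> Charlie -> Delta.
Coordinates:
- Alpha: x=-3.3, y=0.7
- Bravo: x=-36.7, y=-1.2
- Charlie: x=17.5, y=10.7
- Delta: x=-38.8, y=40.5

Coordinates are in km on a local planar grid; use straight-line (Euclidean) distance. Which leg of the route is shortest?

Alpha–Bravo

Leg distances:
Alpha→Bravo: 33.5 km
Bravo→Charlie: 55.5 km
Charlie→Delta: 63.7 km
The shortest leg is Alpha–Bravo at 33.5 km.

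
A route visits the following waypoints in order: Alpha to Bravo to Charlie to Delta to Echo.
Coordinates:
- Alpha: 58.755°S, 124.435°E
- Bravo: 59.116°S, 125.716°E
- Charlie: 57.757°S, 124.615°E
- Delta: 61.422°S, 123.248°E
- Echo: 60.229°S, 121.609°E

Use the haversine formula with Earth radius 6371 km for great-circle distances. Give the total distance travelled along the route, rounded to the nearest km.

822 km

Leg distances:
Alpha→Bravo: 83.7 km  (cumulative 83.7 km)
Bravo→Charlie: 164.1 km  (cumulative 247.9 km)
Charlie→Delta: 414.7 km  (cumulative 662.6 km)
Delta→Echo: 159.6 km  (cumulative 822.2 km)
Total route length ≈ 822 km.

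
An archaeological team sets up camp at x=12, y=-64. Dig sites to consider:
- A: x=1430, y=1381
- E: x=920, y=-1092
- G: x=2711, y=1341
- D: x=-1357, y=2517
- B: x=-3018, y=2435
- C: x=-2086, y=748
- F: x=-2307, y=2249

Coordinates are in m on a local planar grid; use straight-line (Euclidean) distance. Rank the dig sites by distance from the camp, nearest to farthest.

E, A, C, D, G, F, B

Distance from the camp at x=12, y=-64 to each:
E x=920, y=-1092: 1371.6 m
A x=1430, y=1381: 2024.5 m
C x=-2086, y=748: 2249.7 m
D x=-1357, y=2517: 2921.6 m
G x=2711, y=1341: 3042.8 m
F x=-2307, y=2249: 3275.3 m
B x=-3018, y=2435: 3927.6 m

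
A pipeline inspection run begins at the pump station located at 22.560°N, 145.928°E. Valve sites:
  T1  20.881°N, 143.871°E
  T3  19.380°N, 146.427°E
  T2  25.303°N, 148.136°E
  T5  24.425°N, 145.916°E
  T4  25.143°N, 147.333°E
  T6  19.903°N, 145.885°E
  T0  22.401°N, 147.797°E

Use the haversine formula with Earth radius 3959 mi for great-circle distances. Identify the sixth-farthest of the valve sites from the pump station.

Distances from the pump station (22.560°N, 145.928°E):
T2: 235.3 mi
T3: 222.1 mi
T4: 199.3 mi
T6: 183.6 mi
T1: 175.8 mi
T5: 128.9 mi
T0: 119.8 mi
The sixth-farthest is T5 at 128.9 mi.

T5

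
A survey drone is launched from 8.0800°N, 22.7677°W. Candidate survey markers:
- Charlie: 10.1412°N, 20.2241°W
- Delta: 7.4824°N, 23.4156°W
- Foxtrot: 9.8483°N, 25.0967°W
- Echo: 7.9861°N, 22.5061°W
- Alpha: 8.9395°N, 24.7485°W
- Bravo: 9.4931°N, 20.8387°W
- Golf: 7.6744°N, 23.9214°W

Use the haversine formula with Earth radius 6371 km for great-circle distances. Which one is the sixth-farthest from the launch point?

Distance to each, sorted:
Charlie: 361.3 km
Foxtrot: 322.6 km
Bravo: 263.9 km
Alpha: 237.9 km
Golf: 134.8 km
Delta: 97.5 km
Echo: 30.6 km
The sixth-farthest is Delta at 97.5 km.

Delta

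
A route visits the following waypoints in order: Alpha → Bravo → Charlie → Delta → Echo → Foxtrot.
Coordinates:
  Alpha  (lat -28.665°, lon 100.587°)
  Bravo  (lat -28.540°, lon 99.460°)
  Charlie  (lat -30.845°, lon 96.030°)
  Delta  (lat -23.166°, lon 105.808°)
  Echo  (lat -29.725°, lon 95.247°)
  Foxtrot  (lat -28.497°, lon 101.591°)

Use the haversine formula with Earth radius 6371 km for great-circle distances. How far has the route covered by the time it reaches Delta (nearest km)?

Leg distances:
Alpha→Bravo: 110.9 km  (cumulative 110.9 km)
Bravo→Charlie: 418.8 km  (cumulative 529.7 km)
Charlie→Delta: 1290.2 km  (cumulative 1819.9 km)
Cumulative distance at Delta ≈ 1820 km.

1820 km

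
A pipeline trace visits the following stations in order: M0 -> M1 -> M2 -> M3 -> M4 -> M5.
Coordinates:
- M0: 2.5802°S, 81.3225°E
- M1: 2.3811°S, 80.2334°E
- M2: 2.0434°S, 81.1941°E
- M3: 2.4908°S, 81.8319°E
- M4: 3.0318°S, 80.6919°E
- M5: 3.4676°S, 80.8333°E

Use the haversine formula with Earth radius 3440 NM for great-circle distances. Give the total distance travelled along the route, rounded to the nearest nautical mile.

277 NM

Leg distances:
M0→M1: 66.4 NM  (cumulative 66.4 NM)
M1→M2: 61.1 NM  (cumulative 127.5 NM)
M2→M3: 46.8 NM  (cumulative 174.3 NM)
M3→M4: 75.7 NM  (cumulative 250.0 NM)
M4→M5: 27.5 NM  (cumulative 277.5 NM)
Total route length ≈ 277 NM.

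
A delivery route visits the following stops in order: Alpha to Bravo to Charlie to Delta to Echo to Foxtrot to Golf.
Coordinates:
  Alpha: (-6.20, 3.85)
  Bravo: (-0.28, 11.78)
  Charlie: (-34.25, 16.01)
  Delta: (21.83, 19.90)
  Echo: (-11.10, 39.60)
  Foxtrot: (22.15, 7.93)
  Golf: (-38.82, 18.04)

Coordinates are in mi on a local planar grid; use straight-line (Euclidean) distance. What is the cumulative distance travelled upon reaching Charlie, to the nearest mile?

Leg distances:
Alpha→Bravo: 9.9 mi  (cumulative 9.9 mi)
Bravo→Charlie: 34.2 mi  (cumulative 44.1 mi)
Cumulative distance at Charlie ≈ 44 mi.

44 mi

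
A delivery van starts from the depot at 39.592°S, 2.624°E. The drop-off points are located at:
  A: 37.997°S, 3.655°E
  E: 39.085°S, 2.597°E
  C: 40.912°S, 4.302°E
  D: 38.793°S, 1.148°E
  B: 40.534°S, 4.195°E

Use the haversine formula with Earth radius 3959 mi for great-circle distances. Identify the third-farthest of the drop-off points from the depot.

Distance to each, sorted:
C: 127.1 mi
A: 123.4 mi
B: 105.5 mi
D: 96.4 mi
E: 35.1 mi
The third-farthest is B at 105.5 mi.

B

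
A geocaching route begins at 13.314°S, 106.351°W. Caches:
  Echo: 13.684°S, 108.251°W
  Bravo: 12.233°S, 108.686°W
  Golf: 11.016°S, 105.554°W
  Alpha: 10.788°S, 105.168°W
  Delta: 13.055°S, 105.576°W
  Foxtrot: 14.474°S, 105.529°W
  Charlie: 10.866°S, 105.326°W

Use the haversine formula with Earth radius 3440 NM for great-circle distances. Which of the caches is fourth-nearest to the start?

Distance to each, sorted:
Delta: 47.9 NM
Foxtrot: 84.5 NM
Echo: 113.1 NM
Golf: 145.7 NM
Bravo: 151.3 NM
Charlie: 158.8 NM
Alpha: 166.8 NM
The fourth-nearest is Golf at 145.7 NM.

Golf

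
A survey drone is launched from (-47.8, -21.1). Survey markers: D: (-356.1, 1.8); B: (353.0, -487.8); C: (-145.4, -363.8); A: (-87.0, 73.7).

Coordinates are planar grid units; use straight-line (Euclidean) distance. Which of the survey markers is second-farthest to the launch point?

Distance to each, sorted:
B: 615.2
C: 356.3
D: 309.1
A: 102.6
The second-farthest is C at 356.3.

C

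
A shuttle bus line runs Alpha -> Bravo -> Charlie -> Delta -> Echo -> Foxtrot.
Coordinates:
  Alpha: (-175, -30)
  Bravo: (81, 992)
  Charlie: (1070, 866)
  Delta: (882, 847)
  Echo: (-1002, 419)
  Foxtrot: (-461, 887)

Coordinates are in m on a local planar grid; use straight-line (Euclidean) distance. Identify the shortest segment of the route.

Leg distances:
Alpha→Bravo: 1053.6 m
Bravo→Charlie: 997.0 m
Charlie→Delta: 189.0 m
Delta→Echo: 1932.0 m
Echo→Foxtrot: 715.3 m
The shortest leg is Charlie–Delta at 189.0 m.

Charlie–Delta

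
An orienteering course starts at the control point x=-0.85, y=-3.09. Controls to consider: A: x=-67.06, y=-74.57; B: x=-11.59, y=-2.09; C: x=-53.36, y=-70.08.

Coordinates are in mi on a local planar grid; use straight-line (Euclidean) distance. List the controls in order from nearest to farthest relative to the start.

Computing each straight-line distance from x=-0.85, y=-3.09:
B x=-11.59, y=-2.09: 10.8 mi
C x=-53.36, y=-70.08: 85.1 mi
A x=-67.06, y=-74.57: 97.4 mi

B, C, A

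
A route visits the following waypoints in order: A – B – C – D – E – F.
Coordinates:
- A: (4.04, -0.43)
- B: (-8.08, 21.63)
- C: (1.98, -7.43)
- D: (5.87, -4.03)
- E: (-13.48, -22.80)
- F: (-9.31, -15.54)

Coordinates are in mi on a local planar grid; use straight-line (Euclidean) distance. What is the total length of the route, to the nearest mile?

Leg distances:
A→B: 25.2 mi  (cumulative 25.2 mi)
B→C: 30.8 mi  (cumulative 55.9 mi)
C→D: 5.2 mi  (cumulative 61.1 mi)
D→E: 27.0 mi  (cumulative 88.0 mi)
E→F: 8.4 mi  (cumulative 96.4 mi)
Total route length ≈ 96 mi.

96 mi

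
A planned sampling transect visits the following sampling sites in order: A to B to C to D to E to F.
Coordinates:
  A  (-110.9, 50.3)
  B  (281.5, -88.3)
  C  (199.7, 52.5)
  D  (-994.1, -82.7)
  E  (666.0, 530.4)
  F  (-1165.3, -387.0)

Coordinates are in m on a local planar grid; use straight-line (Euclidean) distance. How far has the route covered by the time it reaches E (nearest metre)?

3550 m

Leg distances:
A→B: 416.2 m  (cumulative 416.2 m)
B→C: 162.8 m  (cumulative 579.0 m)
C→D: 1201.4 m  (cumulative 1780.4 m)
D→E: 1769.7 m  (cumulative 3550.1 m)
Cumulative distance at E ≈ 3550 m.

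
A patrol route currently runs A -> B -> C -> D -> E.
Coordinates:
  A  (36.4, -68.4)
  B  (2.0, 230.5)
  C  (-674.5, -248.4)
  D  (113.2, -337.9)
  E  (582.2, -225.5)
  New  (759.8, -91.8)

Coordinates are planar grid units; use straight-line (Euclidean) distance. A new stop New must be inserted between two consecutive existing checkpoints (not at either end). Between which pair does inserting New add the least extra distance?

between D and E

Added distance for inserting New between each consecutive pair:
A–B: 1246.4
B–C: 1437.5
C–D: 1341.9
D–E: 431.9
Smallest added distance is 431.9, inserting between D and E.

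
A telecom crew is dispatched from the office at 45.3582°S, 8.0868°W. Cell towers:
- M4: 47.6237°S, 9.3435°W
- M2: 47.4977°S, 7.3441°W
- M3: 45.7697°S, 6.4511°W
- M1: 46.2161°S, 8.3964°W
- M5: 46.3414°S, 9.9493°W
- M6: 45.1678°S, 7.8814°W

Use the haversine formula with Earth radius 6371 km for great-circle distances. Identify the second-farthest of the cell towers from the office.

Distances from the office (45.3582°S, 8.0868°W):
M4: 269.6 km
M2: 244.6 km
M5: 181.0 km
M3: 135.3 km
M1: 98.4 km
M6: 26.6 km
The second-farthest is M2 at 244.6 km.

M2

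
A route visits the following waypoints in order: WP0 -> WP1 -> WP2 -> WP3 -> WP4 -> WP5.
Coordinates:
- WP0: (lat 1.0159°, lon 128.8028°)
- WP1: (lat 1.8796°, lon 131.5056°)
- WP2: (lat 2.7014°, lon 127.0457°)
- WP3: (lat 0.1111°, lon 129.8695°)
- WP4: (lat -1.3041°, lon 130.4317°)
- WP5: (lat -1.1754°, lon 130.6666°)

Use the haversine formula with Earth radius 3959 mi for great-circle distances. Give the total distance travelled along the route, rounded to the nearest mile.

898 mi

Leg distances:
WP0→WP1: 196.0 mi  (cumulative 196.0 mi)
WP1→WP2: 313.1 mi  (cumulative 509.1 mi)
WP2→WP3: 264.7 mi  (cumulative 773.8 mi)
WP3→WP4: 105.2 mi  (cumulative 879.1 mi)
WP4→WP5: 18.5 mi  (cumulative 897.6 mi)
Total route length ≈ 898 mi.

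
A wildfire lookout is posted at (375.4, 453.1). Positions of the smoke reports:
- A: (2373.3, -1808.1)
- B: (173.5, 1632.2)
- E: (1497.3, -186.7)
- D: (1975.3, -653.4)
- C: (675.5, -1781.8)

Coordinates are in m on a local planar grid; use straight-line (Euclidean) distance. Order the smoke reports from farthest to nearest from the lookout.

Distance from the lookout at (375.4, 453.1) to each:
A (2373.3, -1808.1): 3017.4 m
C (675.5, -1781.8): 2255.0 m
D (1975.3, -653.4): 1945.3 m
E (1497.3, -186.7): 1291.5 m
B (173.5, 1632.2): 1196.3 m

A, C, D, E, B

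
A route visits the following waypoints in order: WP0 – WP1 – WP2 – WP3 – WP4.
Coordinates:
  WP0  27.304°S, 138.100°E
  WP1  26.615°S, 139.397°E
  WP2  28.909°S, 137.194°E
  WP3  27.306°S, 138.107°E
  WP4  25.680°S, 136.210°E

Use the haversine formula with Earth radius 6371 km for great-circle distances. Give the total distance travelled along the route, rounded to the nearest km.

945 km

Leg distances:
WP0→WP1: 149.6 km  (cumulative 149.6 km)
WP1→WP2: 334.7 km  (cumulative 484.4 km)
WP2→WP3: 199.5 km  (cumulative 683.8 km)
WP3→WP4: 261.4 km  (cumulative 945.2 km)
Total route length ≈ 945 km.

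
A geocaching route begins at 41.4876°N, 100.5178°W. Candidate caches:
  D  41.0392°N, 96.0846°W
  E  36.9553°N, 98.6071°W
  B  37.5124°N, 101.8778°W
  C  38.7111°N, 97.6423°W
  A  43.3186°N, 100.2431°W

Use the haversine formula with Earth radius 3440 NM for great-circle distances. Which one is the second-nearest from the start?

D

Distance to each, sorted:
A: 110.6 NM
D: 201.9 NM
C: 212.6 NM
B: 246.8 NM
E: 286.2 NM
The second-nearest is D at 201.9 NM.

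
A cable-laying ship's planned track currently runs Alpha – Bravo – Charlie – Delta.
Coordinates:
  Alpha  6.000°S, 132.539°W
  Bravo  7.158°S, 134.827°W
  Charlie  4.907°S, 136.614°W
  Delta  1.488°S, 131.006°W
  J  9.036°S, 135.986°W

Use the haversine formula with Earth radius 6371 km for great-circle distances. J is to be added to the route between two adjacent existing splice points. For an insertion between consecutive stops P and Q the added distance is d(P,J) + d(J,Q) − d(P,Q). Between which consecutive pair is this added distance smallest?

between Bravo and Charlie

Added distance for inserting J between each consecutive pair:
Alpha–Bravo: 469.3 km
Bravo–Charlie: 390.1 km
Charlie–Delta: 738.9 km
Smallest added distance is 390.1 km, inserting between Bravo and Charlie.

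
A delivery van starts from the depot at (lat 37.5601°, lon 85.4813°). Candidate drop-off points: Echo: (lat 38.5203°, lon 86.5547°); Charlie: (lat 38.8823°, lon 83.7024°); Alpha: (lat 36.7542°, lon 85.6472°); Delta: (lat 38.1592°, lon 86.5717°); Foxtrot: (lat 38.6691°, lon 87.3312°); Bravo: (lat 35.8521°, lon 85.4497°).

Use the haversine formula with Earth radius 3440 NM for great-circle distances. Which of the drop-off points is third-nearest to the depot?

Distances from the depot ((lat 37.5601°, lon 85.4813°)):
Alpha: 49.0 NM
Delta: 63.0 NM
Echo: 76.8 NM
Bravo: 102.6 NM
Foxtrot: 109.9 NM
Charlie: 115.5 NM
The third-nearest is Echo at 76.8 NM.

Echo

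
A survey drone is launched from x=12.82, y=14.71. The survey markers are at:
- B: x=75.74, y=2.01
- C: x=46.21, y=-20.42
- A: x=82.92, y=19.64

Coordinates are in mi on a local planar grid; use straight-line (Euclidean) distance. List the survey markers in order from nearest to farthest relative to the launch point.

C, B, A

Distance from the launch point at x=12.82, y=14.71 to each:
C x=46.21, y=-20.42: 48.5 mi
B x=75.74, y=2.01: 64.2 mi
A x=82.92, y=19.64: 70.3 mi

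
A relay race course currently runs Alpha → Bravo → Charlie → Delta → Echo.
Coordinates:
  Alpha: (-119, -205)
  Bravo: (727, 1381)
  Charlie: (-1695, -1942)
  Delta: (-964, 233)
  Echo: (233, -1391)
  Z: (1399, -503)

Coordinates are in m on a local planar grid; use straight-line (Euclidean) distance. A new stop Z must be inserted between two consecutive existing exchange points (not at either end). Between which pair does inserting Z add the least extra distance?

between Bravo and Charlie

Added distance for inserting Z between each consecutive pair:
Alpha–Bravo: 1749.7 m
Bravo–Charlie: 1300.5 m
Charlie–Delta: 3592.7 m
Delta–Echo: 1923.1 m
Smallest added distance is 1300.5 m, inserting between Bravo and Charlie.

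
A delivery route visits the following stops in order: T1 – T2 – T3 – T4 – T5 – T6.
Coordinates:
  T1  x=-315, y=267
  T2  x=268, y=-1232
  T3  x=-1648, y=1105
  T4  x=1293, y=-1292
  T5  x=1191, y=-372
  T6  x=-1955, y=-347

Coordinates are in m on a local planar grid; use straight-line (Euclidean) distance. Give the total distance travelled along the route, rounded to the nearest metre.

Leg distances:
T1→T2: 1608.4 m  (cumulative 1608.4 m)
T2→T3: 3022.0 m  (cumulative 4630.4 m)
T3→T4: 3794.1 m  (cumulative 8424.5 m)
T4→T5: 925.6 m  (cumulative 9350.1 m)
T5→T6: 3146.1 m  (cumulative 12496.2 m)
Total route length ≈ 12496 m.

12496 m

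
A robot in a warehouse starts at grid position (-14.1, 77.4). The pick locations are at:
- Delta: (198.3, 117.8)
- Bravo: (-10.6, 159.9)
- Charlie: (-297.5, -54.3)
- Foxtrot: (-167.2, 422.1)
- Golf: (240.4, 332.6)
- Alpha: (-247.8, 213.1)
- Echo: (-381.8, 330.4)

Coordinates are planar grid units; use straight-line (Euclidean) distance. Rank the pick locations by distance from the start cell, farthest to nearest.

Distances from the start cell:
Echo (-381.8, 330.4): 446.3
Foxtrot (-167.2, 422.1): 377.2
Golf (240.4, 332.6): 360.4
Charlie (-297.5, -54.3): 312.5
Alpha (-247.8, 213.1): 270.2
Delta (198.3, 117.8): 216.2
Bravo (-10.6, 159.9): 82.6

Echo, Foxtrot, Golf, Charlie, Alpha, Delta, Bravo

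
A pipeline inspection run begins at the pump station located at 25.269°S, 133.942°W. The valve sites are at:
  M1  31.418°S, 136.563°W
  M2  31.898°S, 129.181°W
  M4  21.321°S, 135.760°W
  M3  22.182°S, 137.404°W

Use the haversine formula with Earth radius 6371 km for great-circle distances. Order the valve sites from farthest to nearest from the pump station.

Computing each great-circle distance from 25.269°S, 133.942°W:
M2 31.898°S, 129.181°W: 871.2 km
M1 31.418°S, 136.563°W: 730.2 km
M3 22.182°S, 137.404°W: 491.9 km
M4 21.321°S, 135.760°W: 476.6 km

M2, M1, M3, M4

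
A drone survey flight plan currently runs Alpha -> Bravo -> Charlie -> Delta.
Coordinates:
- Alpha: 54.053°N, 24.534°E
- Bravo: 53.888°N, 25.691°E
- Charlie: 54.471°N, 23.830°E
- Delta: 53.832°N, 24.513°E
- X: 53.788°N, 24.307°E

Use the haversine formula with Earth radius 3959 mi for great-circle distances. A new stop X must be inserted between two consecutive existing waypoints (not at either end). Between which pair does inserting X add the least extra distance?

Added distance for inserting X between each consecutive pair:
Alpha–Bravo: 29.0 mi
Bravo–Charlie: 22.5 mi
Charlie–Delta: 7.8 mi
Smallest added distance is 7.8 mi, inserting between Charlie and Delta.

between Charlie and Delta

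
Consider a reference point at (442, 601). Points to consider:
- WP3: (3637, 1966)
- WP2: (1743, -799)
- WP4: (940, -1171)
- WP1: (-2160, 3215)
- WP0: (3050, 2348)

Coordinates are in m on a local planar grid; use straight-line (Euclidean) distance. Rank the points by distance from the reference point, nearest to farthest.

Distances from the reference point:
WP4 (940, -1171): 1840.6 m
WP2 (1743, -799): 1911.2 m
WP0 (3050, 2348): 3139.1 m
WP3 (3637, 1966): 3474.4 m
WP1 (-2160, 3215): 3688.3 m

WP4, WP2, WP0, WP3, WP1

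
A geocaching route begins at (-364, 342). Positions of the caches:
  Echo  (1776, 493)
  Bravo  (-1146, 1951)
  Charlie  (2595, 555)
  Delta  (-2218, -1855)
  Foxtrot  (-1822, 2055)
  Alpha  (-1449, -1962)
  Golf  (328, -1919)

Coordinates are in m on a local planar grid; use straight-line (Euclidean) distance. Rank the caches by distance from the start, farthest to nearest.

Charlie, Delta, Alpha, Golf, Foxtrot, Echo, Bravo

Computing each straight-line distance from (-364, 342):
Charlie (2595, 555): 2966.7 m
Delta (-2218, -1855): 2874.7 m
Alpha (-1449, -1962): 2546.7 m
Golf (328, -1919): 2364.5 m
Foxtrot (-1822, 2055): 2249.5 m
Echo (1776, 493): 2145.3 m
Bravo (-1146, 1951): 1789.0 m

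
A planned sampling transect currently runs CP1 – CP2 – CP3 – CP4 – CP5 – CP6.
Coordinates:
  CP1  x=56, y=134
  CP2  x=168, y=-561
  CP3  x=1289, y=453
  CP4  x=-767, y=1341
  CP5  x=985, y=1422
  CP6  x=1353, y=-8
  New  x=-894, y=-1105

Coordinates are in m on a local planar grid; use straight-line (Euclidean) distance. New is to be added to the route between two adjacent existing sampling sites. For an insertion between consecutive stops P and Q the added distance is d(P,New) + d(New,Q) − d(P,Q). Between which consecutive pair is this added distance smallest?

Added distance for inserting New between each consecutive pair:
CP1–CP2: 2050.5 m
CP2–CP3: 2363.6 m
CP3–CP4: 2891.7 m
CP4–CP5: 3844.5 m
CP5–CP6: 4172.9 m
Smallest added distance is 2050.5 m, inserting between CP1 and CP2.

between CP1 and CP2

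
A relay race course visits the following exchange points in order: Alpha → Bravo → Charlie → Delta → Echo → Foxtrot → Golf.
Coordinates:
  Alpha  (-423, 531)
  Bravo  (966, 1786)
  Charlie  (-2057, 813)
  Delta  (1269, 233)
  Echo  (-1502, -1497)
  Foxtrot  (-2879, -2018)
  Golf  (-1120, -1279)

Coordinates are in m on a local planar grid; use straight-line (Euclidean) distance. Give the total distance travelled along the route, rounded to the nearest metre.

15071 m

Leg distances:
Alpha→Bravo: 1872.0 m  (cumulative 1872.0 m)
Bravo→Charlie: 3175.7 m  (cumulative 5047.7 m)
Charlie→Delta: 3376.2 m  (cumulative 8423.9 m)
Delta→Echo: 3266.7 m  (cumulative 11690.6 m)
Echo→Foxtrot: 1472.3 m  (cumulative 13162.9 m)
Foxtrot→Golf: 1907.9 m  (cumulative 15070.8 m)
Total route length ≈ 15071 m.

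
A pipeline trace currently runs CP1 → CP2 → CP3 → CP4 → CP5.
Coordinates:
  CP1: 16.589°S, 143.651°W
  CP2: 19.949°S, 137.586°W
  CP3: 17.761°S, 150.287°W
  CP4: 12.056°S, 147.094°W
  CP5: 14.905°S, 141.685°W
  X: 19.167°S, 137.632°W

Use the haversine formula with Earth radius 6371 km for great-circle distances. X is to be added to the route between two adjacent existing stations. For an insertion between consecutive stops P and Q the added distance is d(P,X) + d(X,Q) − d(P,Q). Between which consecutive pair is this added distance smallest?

between CP1 and CP2

Added distance for inserting X between each consecutive pair:
CP1–CP2: 44.2 km
CP2–CP3: 72.6 km
CP3–CP4: 1907.0 km
CP4–CP5: 1259.9 km
Smallest added distance is 44.2 km, inserting between CP1 and CP2.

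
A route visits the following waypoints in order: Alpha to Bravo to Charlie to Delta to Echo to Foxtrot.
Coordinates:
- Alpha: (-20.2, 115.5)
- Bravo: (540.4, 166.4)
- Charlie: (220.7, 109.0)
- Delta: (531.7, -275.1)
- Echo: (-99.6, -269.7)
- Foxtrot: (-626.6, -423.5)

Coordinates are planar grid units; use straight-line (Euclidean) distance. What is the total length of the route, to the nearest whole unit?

Leg distances:
Alpha→Bravo: 562.9  (cumulative 562.9)
Bravo→Charlie: 324.8  (cumulative 887.7)
Charlie→Delta: 494.2  (cumulative 1381.9)
Delta→Echo: 631.3  (cumulative 2013.3)
Echo→Foxtrot: 549.0  (cumulative 2562.2)
Total route length ≈ 2562.

2562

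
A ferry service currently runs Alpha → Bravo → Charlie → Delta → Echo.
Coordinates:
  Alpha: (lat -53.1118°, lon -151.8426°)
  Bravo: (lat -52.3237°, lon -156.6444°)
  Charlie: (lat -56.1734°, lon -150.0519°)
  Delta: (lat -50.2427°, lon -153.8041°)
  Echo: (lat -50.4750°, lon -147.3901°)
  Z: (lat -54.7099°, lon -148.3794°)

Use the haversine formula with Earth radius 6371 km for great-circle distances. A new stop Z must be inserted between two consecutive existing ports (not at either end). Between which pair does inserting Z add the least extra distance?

between Charlie and Delta

Added distance for inserting Z between each consecutive pair:
Alpha–Bravo: 560.0 km
Bravo–Charlie: 195.8 km
Charlie–Delta: 106.4 km
Delta–Echo: 637.5 km
Smallest added distance is 106.4 km, inserting between Charlie and Delta.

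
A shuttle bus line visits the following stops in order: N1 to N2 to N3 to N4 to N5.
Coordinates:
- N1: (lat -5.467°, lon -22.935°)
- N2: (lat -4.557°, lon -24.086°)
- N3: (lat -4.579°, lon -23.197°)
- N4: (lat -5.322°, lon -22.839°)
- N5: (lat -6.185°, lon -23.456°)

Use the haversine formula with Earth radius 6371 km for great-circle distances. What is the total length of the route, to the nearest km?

471 km

Leg distances:
N1→N2: 162.8 km  (cumulative 162.8 km)
N2→N3: 98.6 km  (cumulative 261.3 km)
N3→N4: 91.6 km  (cumulative 353.0 km)
N4→N5: 117.8 km  (cumulative 470.7 km)
Total route length ≈ 471 km.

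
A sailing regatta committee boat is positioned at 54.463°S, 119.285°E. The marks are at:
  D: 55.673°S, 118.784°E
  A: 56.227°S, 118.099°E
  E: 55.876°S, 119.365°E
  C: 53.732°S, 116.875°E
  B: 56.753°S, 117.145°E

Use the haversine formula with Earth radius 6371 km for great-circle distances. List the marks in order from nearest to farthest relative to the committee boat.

D, E, C, A, B

Computing each great-circle distance from 54.463°S, 119.285°E:
D 55.673°S, 118.784°E: 138.3 km
E 55.876°S, 119.365°E: 157.2 km
C 53.732°S, 116.875°E: 176.9 km
A 56.227°S, 118.099°E: 210.0 km
B 56.753°S, 117.145°E: 287.9 km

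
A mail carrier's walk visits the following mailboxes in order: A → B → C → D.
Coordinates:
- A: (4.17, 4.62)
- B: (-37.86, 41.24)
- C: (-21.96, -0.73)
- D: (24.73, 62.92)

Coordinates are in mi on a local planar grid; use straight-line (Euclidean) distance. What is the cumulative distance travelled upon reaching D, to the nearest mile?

180 mi

Leg distances:
A→B: 55.7 mi  (cumulative 55.7 mi)
B→C: 44.9 mi  (cumulative 100.6 mi)
C→D: 78.9 mi  (cumulative 179.6 mi)
Cumulative distance at D ≈ 180 mi.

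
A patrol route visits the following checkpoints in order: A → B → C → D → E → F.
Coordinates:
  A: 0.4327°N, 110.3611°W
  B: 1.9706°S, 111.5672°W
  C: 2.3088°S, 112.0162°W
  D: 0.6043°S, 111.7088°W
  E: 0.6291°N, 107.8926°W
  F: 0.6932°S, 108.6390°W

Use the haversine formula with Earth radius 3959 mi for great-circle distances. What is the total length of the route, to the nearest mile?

726 mi

Leg distances:
A→B: 185.8 mi  (cumulative 185.8 mi)
B→C: 38.8 mi  (cumulative 224.6 mi)
C→D: 119.7 mi  (cumulative 344.3 mi)
D→E: 277.1 mi  (cumulative 621.4 mi)
E→F: 104.9 mi  (cumulative 726.3 mi)
Total route length ≈ 726 mi.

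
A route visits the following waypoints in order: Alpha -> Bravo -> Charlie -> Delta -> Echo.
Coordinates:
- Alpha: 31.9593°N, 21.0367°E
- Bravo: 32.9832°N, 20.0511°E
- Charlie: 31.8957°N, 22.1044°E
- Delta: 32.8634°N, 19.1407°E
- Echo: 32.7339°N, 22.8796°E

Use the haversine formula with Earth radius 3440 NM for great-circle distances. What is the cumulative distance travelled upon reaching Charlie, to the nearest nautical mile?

Leg distances:
Alpha→Bravo: 79.2 NM  (cumulative 79.2 NM)
Bravo→Charlie: 122.8 NM  (cumulative 202.0 NM)
Cumulative distance at Charlie ≈ 202 NM.

202 NM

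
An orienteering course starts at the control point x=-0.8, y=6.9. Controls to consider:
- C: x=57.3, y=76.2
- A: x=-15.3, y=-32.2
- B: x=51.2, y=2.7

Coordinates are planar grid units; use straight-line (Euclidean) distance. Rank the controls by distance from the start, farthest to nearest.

Computing each straight-line distance from x=-0.8, y=6.9:
C x=57.3, y=76.2: 90.4
B x=51.2, y=2.7: 52.2
A x=-15.3, y=-32.2: 41.7

C, B, A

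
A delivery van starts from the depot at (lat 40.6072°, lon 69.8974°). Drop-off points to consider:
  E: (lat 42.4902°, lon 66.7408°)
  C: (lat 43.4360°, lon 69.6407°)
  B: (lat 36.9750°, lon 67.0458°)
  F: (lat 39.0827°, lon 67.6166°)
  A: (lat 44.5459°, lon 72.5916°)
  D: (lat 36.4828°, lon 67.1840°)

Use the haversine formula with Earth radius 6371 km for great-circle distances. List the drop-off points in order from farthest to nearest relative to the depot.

Computing each great-circle distance from (lat 40.6072°, lon 69.8974°):
D (lat 36.4828°, lon 67.1840°): 515.7 km
A (lat 44.5459°, lon 72.5916°): 490.3 km
B (lat 36.9750°, lon 67.0458°): 473.4 km
E (lat 42.4902°, lon 66.7408°): 335.9 km
C (lat 43.4360°, lon 69.6407°): 315.3 km
F (lat 39.0827°, lon 67.6166°): 258.2 km

D, A, B, E, C, F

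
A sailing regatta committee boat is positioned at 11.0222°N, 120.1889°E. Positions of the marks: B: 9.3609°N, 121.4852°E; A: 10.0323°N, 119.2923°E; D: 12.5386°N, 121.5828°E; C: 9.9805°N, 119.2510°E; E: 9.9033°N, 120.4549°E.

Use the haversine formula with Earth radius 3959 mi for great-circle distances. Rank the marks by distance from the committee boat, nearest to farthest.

E, A, C, D, B

Distance from the committee boat at 11.0222°N, 120.1889°E to each:
E 9.9033°N, 120.4549°E: 79.4 mi
A 10.0323°N, 119.2923°E: 91.6 mi
C 9.9805°N, 119.2510°E: 96.1 mi
D 12.5386°N, 121.5828°E: 141.0 mi
B 9.3609°N, 121.4852°E: 144.7 mi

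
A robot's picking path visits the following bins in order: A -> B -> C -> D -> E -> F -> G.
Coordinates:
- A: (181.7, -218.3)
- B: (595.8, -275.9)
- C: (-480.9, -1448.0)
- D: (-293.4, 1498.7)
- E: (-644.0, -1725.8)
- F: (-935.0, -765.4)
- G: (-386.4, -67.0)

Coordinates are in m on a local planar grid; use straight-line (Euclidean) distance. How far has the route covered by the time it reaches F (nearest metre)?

Leg distances:
A→B: 418.1 m  (cumulative 418.1 m)
B→C: 1591.6 m  (cumulative 2009.7 m)
C→D: 2952.7 m  (cumulative 4962.3 m)
D→E: 3243.5 m  (cumulative 8205.8 m)
E→F: 1003.5 m  (cumulative 9209.3 m)
Cumulative distance at F ≈ 9209 m.

9209 m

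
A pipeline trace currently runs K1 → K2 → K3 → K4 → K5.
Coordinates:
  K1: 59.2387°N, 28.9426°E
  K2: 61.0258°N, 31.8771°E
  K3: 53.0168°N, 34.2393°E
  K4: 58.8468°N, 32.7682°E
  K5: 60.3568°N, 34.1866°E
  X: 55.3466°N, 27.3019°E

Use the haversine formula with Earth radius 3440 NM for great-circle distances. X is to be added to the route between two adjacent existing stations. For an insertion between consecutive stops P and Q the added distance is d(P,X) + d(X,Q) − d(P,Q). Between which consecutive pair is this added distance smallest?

between K2 and K3

Added distance for inserting X between each consecutive pair:
K1–K2: 471.3 NM
K2–K3: 164.2 NM
K3–K4: 202.8 NM
K4–K5: 547.3 NM
Smallest added distance is 164.2 NM, inserting between K2 and K3.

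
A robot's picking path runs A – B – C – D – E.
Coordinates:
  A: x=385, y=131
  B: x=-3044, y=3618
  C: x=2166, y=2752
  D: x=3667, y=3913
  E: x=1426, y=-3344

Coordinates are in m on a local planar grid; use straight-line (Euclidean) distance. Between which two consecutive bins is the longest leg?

D–E

Leg distances:
A→B: 4890.5 m
B→C: 5281.5 m
C→D: 1897.6 m
D→E: 7595.1 m
The longest leg is D–E at 7595.1 m.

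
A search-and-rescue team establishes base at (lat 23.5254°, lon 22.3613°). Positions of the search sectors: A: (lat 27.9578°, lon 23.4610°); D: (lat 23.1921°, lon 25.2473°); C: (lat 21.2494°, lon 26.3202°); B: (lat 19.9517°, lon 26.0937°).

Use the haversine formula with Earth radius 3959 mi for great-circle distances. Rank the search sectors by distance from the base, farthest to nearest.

Distances from the base:
B (lat 19.9517°, lon 26.0937°): 344.0 mi
A (lat 27.9578°, lon 23.4610°): 313.8 mi
C (lat 21.2494°, lon 26.3202°): 297.8 mi
D (lat 23.1921°, lon 25.2473°): 184.5 mi

B, A, C, D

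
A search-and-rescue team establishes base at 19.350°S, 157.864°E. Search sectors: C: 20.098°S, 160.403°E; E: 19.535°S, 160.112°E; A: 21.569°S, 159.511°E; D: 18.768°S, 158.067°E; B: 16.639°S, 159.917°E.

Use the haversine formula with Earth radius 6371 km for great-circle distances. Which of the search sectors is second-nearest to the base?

Distances from the base (19.350°S, 157.864°E):
D: 68.1 km
E: 236.6 km
C: 278.5 km
A: 300.5 km
B: 371.5 km
The second-nearest is E at 236.6 km.

E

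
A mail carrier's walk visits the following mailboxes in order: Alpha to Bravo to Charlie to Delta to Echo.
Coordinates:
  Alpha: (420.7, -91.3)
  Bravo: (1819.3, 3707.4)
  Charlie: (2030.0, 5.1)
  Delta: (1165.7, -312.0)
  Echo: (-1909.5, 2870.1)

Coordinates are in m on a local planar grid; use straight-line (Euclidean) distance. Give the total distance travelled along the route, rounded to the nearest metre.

Leg distances:
Alpha→Bravo: 4048.0 m  (cumulative 4048.0 m)
Bravo→Charlie: 3708.3 m  (cumulative 7756.3 m)
Charlie→Delta: 920.6 m  (cumulative 8676.9 m)
Delta→Echo: 4425.2 m  (cumulative 13102.1 m)
Total route length ≈ 13102 m.

13102 m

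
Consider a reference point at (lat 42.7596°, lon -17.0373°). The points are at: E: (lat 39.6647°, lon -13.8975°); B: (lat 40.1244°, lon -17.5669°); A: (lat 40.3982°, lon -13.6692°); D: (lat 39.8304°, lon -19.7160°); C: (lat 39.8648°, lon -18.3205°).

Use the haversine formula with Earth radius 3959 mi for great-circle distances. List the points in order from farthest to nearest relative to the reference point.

E, D, A, C, B

Computing each great-circle distance from (lat 42.7596°, lon -17.0373°):
E (lat 39.6647°, lon -13.8975°): 269.0 mi
D (lat 39.8304°, lon -19.7160°): 245.5 mi
A (lat 40.3982°, lon -13.6692°): 238.6 mi
C (lat 39.8648°, lon -18.3205°): 210.8 mi
B (lat 40.1244°, lon -17.5669°): 184.1 mi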